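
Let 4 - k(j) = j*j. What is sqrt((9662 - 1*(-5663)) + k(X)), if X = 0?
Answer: sqrt(15329) ≈ 123.81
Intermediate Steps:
k(j) = 4 - j**2 (k(j) = 4 - j*j = 4 - j**2)
sqrt((9662 - 1*(-5663)) + k(X)) = sqrt((9662 - 1*(-5663)) + (4 - 1*0**2)) = sqrt((9662 + 5663) + (4 - 1*0)) = sqrt(15325 + (4 + 0)) = sqrt(15325 + 4) = sqrt(15329)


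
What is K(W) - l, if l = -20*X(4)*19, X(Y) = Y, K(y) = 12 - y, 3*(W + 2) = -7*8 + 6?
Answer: 4652/3 ≈ 1550.7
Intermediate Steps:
W = -56/3 (W = -2 + (-7*8 + 6)/3 = -2 + (-56 + 6)/3 = -2 + (1/3)*(-50) = -2 - 50/3 = -56/3 ≈ -18.667)
l = -1520 (l = -20*4*19 = -80*19 = -1520)
K(W) - l = (12 - 1*(-56/3)) - 1*(-1520) = (12 + 56/3) + 1520 = 92/3 + 1520 = 4652/3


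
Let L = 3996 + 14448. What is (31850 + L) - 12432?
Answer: 37862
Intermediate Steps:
L = 18444
(31850 + L) - 12432 = (31850 + 18444) - 12432 = 50294 - 12432 = 37862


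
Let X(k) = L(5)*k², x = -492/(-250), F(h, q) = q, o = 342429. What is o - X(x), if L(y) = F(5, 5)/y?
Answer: 5350392609/15625 ≈ 3.4243e+5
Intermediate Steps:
L(y) = 5/y
x = 246/125 (x = -492*(-1/250) = 246/125 ≈ 1.9680)
X(k) = k² (X(k) = (5/5)*k² = (5*(⅕))*k² = 1*k² = k²)
o - X(x) = 342429 - (246/125)² = 342429 - 1*60516/15625 = 342429 - 60516/15625 = 5350392609/15625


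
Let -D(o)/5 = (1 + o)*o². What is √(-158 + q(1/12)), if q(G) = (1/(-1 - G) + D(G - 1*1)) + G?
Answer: I*√139465599/936 ≈ 12.617*I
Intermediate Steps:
D(o) = -5*o²*(1 + o) (D(o) = -5*(1 + o)*o² = -5*o²*(1 + o))
q(G) = G + 1/(-1 - G) - 5*G*(-1 + G)² (q(G) = (1/(-1 - G) + 5*(G - 1*1)²*(-1 - (G - 1*1))) + G = (1/(-1 - G) + 5*(G - 1)²*(-1 - (G - 1))) + G = (1/(-1 - G) + 5*(-1 + G)²*(-1 - (-1 + G))) + G = (1/(-1 - G) + 5*(-1 + G)²*(-1 + (1 - G))) + G = (1/(-1 - G) + 5*(-1 + G)²*(-G)) + G = (1/(-1 - G) - 5*G*(-1 + G)²) + G = G + 1/(-1 - G) - 5*G*(-1 + G)²)
√(-158 + q(1/12)) = √(-158 + (-1 - 5*(1/12)⁴ - 4/12 + 5*(1/12)³ + 6*(1/12)²)/(1 + 1/12)) = √(-158 + (-1 - 5*(1/12)⁴ - 4*1/12 + 5*(1/12)³ + 6*(1/12)²)/(1 + 1/12)) = √(-158 + (-1 - 5*1/20736 - ⅓ + 5*(1/1728) + 6*(1/144))/(13/12)) = √(-158 + 12*(-1 - 5/20736 - ⅓ + 5/1728 + 1/24)/13) = √(-158 + (12/13)*(-26729/20736)) = √(-158 - 26729/22464) = √(-3576041/22464) = I*√139465599/936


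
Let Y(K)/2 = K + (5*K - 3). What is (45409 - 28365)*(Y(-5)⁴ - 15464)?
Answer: 323141831968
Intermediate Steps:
Y(K) = -6 + 12*K (Y(K) = 2*(K + (5*K - 3)) = 2*(K + (-3 + 5*K)) = 2*(-3 + 6*K) = -6 + 12*K)
(45409 - 28365)*(Y(-5)⁴ - 15464) = (45409 - 28365)*((-6 + 12*(-5))⁴ - 15464) = 17044*((-6 - 60)⁴ - 15464) = 17044*((-66)⁴ - 15464) = 17044*(18974736 - 15464) = 17044*18959272 = 323141831968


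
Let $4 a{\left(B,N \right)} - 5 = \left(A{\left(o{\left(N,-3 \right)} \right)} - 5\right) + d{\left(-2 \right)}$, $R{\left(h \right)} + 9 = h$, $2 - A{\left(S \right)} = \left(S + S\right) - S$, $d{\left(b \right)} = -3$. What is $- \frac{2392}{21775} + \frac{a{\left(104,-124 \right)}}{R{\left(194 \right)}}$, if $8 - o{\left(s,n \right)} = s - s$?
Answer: $- \frac{30247}{247900} \approx -0.12201$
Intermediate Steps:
$o{\left(s,n \right)} = 8$ ($o{\left(s,n \right)} = 8 - \left(s - s\right) = 8 - 0 = 8 + 0 = 8$)
$A{\left(S \right)} = 2 - S$ ($A{\left(S \right)} = 2 - \left(\left(S + S\right) - S\right) = 2 - \left(2 S - S\right) = 2 - S$)
$R{\left(h \right)} = -9 + h$
$a{\left(B,N \right)} = - \frac{9}{4}$ ($a{\left(B,N \right)} = \frac{5}{4} + \frac{\left(\left(2 - 8\right) - 5\right) - 3}{4} = \frac{5}{4} + \frac{\left(-6 - 5\right) - 3}{4} = \frac{5}{4} + \frac{-11 - 3}{4} = \frac{5}{4} + \frac{1}{4} \left(-14\right) = \frac{5}{4} - \frac{7}{2} = - \frac{9}{4}$)
$- \frac{2392}{21775} + \frac{a{\left(104,-124 \right)}}{R{\left(194 \right)}} = - \frac{2392}{21775} - \frac{9}{4 \left(-9 + 194\right)} = \left(-2392\right) \frac{1}{21775} - \frac{9}{4 \cdot 185} = - \frac{184}{1675} - \frac{9}{740} = - \frac{30247}{247900}$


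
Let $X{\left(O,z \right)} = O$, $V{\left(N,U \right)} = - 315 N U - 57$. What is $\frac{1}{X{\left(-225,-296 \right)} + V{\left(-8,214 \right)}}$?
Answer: $\frac{1}{538998} \approx 1.8553 \cdot 10^{-6}$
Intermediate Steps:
$V{\left(N,U \right)} = -57 - 315 N U$ ($V{\left(N,U \right)} = - 315 N U - 57 = -57 - 315 N U$)
$\frac{1}{X{\left(-225,-296 \right)} + V{\left(-8,214 \right)}} = \frac{1}{-225 - \left(57 - 539280\right)} = \frac{1}{-225 + \left(-57 + 539280\right)} = \frac{1}{-225 + 539223} = \frac{1}{538998}$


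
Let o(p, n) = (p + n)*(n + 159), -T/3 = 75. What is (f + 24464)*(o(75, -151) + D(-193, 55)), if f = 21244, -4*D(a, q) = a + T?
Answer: -23013978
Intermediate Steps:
T = -225 (T = -3*75 = -225)
D(a, q) = 225/4 - a/4 (D(a, q) = -(a - 225)/4 = -(-225 + a)/4 = 225/4 - a/4)
o(p, n) = (159 + n)*(n + p) (o(p, n) = (n + p)*(159 + n) = (159 + n)*(n + p))
(f + 24464)*(o(75, -151) + D(-193, 55)) = (21244 + 24464)*(((-151)² + 159*(-151) + 159*75 - 151*75) + (225/4 - ¼*(-193))) = 45708*((22801 - 24009 + 11925 - 11325) + (225/4 + 193/4)) = 45708*(-608 + 209/2) = 45708*(-1007/2) = -23013978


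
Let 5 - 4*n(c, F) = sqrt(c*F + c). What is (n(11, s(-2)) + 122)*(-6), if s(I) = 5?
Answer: -1479/2 + 3*sqrt(66)/2 ≈ -727.31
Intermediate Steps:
n(c, F) = 5/4 - sqrt(c + F*c)/4 (n(c, F) = 5/4 - sqrt(c*F + c)/4 = 5/4 - sqrt(F*c + c)/4 = 5/4 - sqrt(c + F*c)/4)
(n(11, s(-2)) + 122)*(-6) = ((5/4 - sqrt(11)*sqrt(1 + 5)/4) + 122)*(-6) = ((5/4 - sqrt(66)/4) + 122)*(-6) = (493/4 - sqrt(66)/4)*(-6) = -1479/2 + 3*sqrt(66)/2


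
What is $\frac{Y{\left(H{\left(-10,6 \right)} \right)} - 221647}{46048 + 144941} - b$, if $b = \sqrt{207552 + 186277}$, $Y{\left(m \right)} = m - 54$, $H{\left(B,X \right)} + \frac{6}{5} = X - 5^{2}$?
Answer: $- \frac{1108606}{954945} - \sqrt{393829} \approx -628.72$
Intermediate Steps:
$H{\left(B,X \right)} = - \frac{131}{5} + X$ ($H{\left(B,X \right)} = - \frac{6}{5} + \left(X - 5^{2}\right) = - \frac{6}{5} + \left(X - 25\right) = - \frac{6}{5} + \left(-25 + X\right) = - \frac{131}{5} + X$)
$Y{\left(m \right)} = -54 + m$
$b = \sqrt{393829} \approx 627.56$
$\frac{Y{\left(H{\left(-10,6 \right)} \right)} - 221647}{46048 + 144941} - b = \frac{\left(-54 + \left(- \frac{131}{5} + 6\right)\right) - 221647}{46048 + 144941} - \sqrt{393829} = \frac{\left(-54 - \frac{101}{5}\right) - 221647}{190989} - \sqrt{393829} = \left(- \frac{371}{5} - 221647\right) \frac{1}{190989} - \sqrt{393829} = \left(- \frac{1108606}{5}\right) \frac{1}{190989} - \sqrt{393829} = - \frac{1108606}{954945} - \sqrt{393829}$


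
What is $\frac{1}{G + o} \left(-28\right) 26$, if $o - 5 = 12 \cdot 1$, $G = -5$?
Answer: $- \frac{182}{3} \approx -60.667$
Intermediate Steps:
$o = 17$ ($o = 5 + 12 \cdot 1 = 5 + 12 = 17$)
$\frac{1}{G + o} \left(-28\right) 26 = \frac{1}{-5 + 17} \left(-28\right) 26 = \frac{1}{12} \left(-28\right) 26 = \left(- \frac{7}{3}\right) 26 = - \frac{182}{3}$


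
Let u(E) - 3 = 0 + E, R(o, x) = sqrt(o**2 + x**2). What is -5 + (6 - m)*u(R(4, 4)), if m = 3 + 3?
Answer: -5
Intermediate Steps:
u(E) = 3 + E (u(E) = 3 + (0 + E) = 3 + E)
m = 6
-5 + (6 - m)*u(R(4, 4)) = -5 + (6 - 1*6)*(3 + sqrt(4**2 + 4**2)) = -5 + (6 - 6)*(3 + sqrt(16 + 16)) = -5 + 0*(3 + sqrt(32)) = -5 + 0*(3 + 4*sqrt(2)) = -5 + 0 = -5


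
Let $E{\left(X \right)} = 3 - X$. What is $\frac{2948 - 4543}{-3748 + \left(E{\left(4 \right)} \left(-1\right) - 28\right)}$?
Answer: $\frac{319}{755} \approx 0.42252$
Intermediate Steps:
$\frac{2948 - 4543}{-3748 + \left(E{\left(4 \right)} \left(-1\right) - 28\right)} = \frac{2948 - 4543}{-3748 - \left(28 - \left(3 - 4\right) \left(-1\right)\right)} = - \frac{1595}{-3748 - \left(28 - \left(3 - 4\right) \left(-1\right)\right)} = - \frac{1595}{-3748 - 27} = - \frac{1595}{-3775} = \left(-1595\right) \left(- \frac{1}{3775}\right) = \frac{319}{755}$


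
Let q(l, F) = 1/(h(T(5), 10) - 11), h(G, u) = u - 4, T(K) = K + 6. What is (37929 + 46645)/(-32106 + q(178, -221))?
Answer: -60410/22933 ≈ -2.6342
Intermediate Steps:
T(K) = 6 + K
h(G, u) = -4 + u
q(l, F) = -⅕ (q(l, F) = 1/((-4 + 10) - 11) = 1/(6 - 11) = 1/(-5) = -⅕)
(37929 + 46645)/(-32106 + q(178, -221)) = (37929 + 46645)/(-32106 - ⅕) = 84574/(-160531/5) = 84574*(-5/160531) = -60410/22933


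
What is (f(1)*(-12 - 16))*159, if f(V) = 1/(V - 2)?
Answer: 4452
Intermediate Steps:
f(V) = 1/(-2 + V)
(f(1)*(-12 - 16))*159 = ((-12 - 16)/(-2 + 1))*159 = (-28/(-1))*159 = -1*(-28)*159 = 28*159 = 4452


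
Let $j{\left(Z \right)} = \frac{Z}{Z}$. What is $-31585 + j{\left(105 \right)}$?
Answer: $-31584$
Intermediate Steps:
$j{\left(Z \right)} = 1$
$-31585 + j{\left(105 \right)} = -31585 + 1 = -31584$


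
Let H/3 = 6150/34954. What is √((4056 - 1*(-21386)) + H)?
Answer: √7771306374143/17477 ≈ 159.51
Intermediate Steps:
H = 9225/17477 (H = 3*(6150/34954) = 3*(6150*(1/34954)) = 3*(3075/17477) = 9225/17477 ≈ 0.52784)
√((4056 - 1*(-21386)) + H) = √((4056 - 1*(-21386)) + 9225/17477) = √((4056 + 21386) + 9225/17477) = √(25442 + 9225/17477) = √(444659059/17477) = √7771306374143/17477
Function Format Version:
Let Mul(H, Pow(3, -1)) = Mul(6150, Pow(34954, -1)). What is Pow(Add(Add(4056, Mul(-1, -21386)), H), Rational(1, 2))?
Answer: Mul(Rational(1, 17477), Pow(7771306374143, Rational(1, 2))) ≈ 159.51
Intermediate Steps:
H = Rational(9225, 17477) (H = Mul(3, Mul(6150, Pow(34954, -1))) = Mul(3, Mul(6150, Rational(1, 34954))) = Mul(3, Rational(3075, 17477)) = Rational(9225, 17477) ≈ 0.52784)
Pow(Add(Add(4056, Mul(-1, -21386)), H), Rational(1, 2)) = Pow(Add(Add(4056, Mul(-1, -21386)), Rational(9225, 17477)), Rational(1, 2)) = Pow(Add(Add(4056, 21386), Rational(9225, 17477)), Rational(1, 2)) = Pow(Add(25442, Rational(9225, 17477)), Rational(1, 2)) = Pow(Rational(444659059, 17477), Rational(1, 2)) = Mul(Rational(1, 17477), Pow(7771306374143, Rational(1, 2)))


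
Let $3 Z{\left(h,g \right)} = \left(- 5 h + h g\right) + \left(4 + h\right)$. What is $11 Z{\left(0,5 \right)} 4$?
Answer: $\frac{176}{3} \approx 58.667$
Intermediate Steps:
$Z{\left(h,g \right)} = \frac{4}{3} - \frac{4 h}{3} + \frac{g h}{3}$ ($Z{\left(h,g \right)} = \frac{\left(- 5 h + h g\right) + \left(4 + h\right)}{3} = \frac{\left(- 5 h + g h\right) + \left(4 + h\right)}{3} = \frac{4 - 4 h + g h}{3} = \frac{4}{3} - \frac{4 h}{3} + \frac{g h}{3}$)
$11 Z{\left(0,5 \right)} 4 = 11 \left(\frac{4}{3} - 0 + \frac{1}{3} \cdot 5 \cdot 0\right) 4 = 11 \left(\frac{4}{3} + 0 + 0\right) 4 = 11 \cdot \frac{4}{3} \cdot 4 = \frac{44}{3} \cdot 4 = \frac{176}{3}$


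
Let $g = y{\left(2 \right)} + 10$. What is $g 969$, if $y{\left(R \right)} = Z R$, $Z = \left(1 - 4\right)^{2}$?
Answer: $27132$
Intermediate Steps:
$Z = 9$ ($Z = \left(-3\right)^{2} = 9$)
$y{\left(R \right)} = 9 R$
$g = 28$ ($g = 9 \cdot 2 + 10 = 18 + 10 = 28$)
$g 969 = 28 \cdot 969 = 27132$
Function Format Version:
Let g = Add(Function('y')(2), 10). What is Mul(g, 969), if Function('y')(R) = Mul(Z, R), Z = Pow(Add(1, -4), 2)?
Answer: 27132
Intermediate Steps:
Z = 9 (Z = Pow(-3, 2) = 9)
Function('y')(R) = Mul(9, R)
g = 28 (g = Add(Mul(9, 2), 10) = Add(18, 10) = 28)
Mul(g, 969) = Mul(28, 969) = 27132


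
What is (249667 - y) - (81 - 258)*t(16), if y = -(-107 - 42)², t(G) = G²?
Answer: 317180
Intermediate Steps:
y = -22201 (y = -1*(-149)² = -1*22201 = -22201)
(249667 - y) - (81 - 258)*t(16) = (249667 - 1*(-22201)) - (81 - 258)*16² = (249667 + 22201) - (-177)*256 = 271868 - 1*(-45312) = 271868 + 45312 = 317180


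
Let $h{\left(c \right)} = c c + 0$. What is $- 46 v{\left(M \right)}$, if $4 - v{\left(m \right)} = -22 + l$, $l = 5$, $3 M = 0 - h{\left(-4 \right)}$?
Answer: $-966$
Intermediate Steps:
$h{\left(c \right)} = c^{2}$ ($h{\left(c \right)} = c^{2} + 0 = c^{2}$)
$M = - \frac{16}{3}$ ($M = \frac{0 - \left(-4\right)^{2}}{3} = \frac{0 - 16}{3} = \frac{1}{3} \left(-16\right) = - \frac{16}{3} \approx -5.3333$)
$v{\left(m \right)} = 21$ ($v{\left(m \right)} = 4 - \left(-22 + 5\right) = 4 - -17 = 4 + 17 = 21$)
$- 46 v{\left(M \right)} = \left(-46\right) 21 = -966$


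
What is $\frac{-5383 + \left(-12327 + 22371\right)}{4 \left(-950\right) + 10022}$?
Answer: $\frac{4661}{6222} \approx 0.74912$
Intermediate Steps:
$\frac{-5383 + \left(-12327 + 22371\right)}{4 \left(-950\right) + 10022} = \frac{-5383 + 10044}{-3800 + 10022} = \frac{4661}{6222}$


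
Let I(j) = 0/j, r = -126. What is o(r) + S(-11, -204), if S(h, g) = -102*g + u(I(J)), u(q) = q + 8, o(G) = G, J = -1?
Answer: 20690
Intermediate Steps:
I(j) = 0
u(q) = 8 + q
S(h, g) = 8 - 102*g (S(h, g) = -102*g + (8 + 0) = -102*g + 8 = 8 - 102*g)
o(r) + S(-11, -204) = -126 + (8 - 102*(-204)) = -126 + (8 + 20808) = -126 + 20816 = 20690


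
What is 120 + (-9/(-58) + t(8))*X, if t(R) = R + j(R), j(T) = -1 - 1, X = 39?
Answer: 20883/58 ≈ 360.05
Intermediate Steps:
j(T) = -2
t(R) = -2 + R (t(R) = R - 2 = -2 + R)
120 + (-9/(-58) + t(8))*X = 120 + (-9/(-58) + (-2 + 8))*39 = 120 + (-9*(-1/58) + 6)*39 = 120 + (9/58 + 6)*39 = 120 + (357/58)*39 = 120 + 13923/58 = 20883/58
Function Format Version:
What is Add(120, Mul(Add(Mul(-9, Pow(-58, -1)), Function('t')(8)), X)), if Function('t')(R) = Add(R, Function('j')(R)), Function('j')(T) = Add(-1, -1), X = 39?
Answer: Rational(20883, 58) ≈ 360.05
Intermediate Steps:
Function('j')(T) = -2
Function('t')(R) = Add(-2, R) (Function('t')(R) = Add(R, -2) = Add(-2, R))
Add(120, Mul(Add(Mul(-9, Pow(-58, -1)), Function('t')(8)), X)) = Add(120, Mul(Add(Mul(-9, Pow(-58, -1)), Add(-2, 8)), 39)) = Add(120, Mul(Add(Mul(-9, Rational(-1, 58)), 6), 39)) = Add(120, Mul(Add(Rational(9, 58), 6), 39)) = Add(120, Mul(Rational(357, 58), 39)) = Add(120, Rational(13923, 58)) = Rational(20883, 58)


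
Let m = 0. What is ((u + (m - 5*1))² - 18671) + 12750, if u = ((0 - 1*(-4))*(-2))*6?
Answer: -3112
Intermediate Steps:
u = -48 (u = ((0 + 4)*(-2))*6 = (4*(-2))*6 = -8*6 = -48)
((u + (m - 5*1))² - 18671) + 12750 = ((-48 + (0 - 5*1))² - 18671) + 12750 = ((-48 + (0 - 5))² - 18671) + 12750 = ((-48 - 5)² - 18671) + 12750 = ((-53)² - 18671) + 12750 = (2809 - 18671) + 12750 = -15862 + 12750 = -3112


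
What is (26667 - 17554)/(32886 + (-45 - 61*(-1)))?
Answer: 9113/32902 ≈ 0.27697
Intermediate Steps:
(26667 - 17554)/(32886 + (-45 - 61*(-1))) = 9113/(32886 + (-45 - 61*(-1))) = 9113/(32886 + (-45 + 61)) = 9113/(32886 + 16) = 9113/32902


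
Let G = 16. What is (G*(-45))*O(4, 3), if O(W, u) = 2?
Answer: -1440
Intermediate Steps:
(G*(-45))*O(4, 3) = (16*(-45))*2 = -720*2 = -1440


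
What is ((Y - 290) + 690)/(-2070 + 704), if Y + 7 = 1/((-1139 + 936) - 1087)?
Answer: -506969/1762140 ≈ -0.28770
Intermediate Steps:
Y = -9031/1290 (Y = -7 + 1/((-1139 + 936) - 1087) = -7 + 1/(-203 - 1087) = -7 + 1/(-1290) = -7 - 1/1290 = -9031/1290 ≈ -7.0008)
((Y - 290) + 690)/(-2070 + 704) = ((-9031/1290 - 290) + 690)/(-2070 + 704) = (-383131/1290 + 690)/(-1366) = (506969/1290)*(-1/1366) = -506969/1762140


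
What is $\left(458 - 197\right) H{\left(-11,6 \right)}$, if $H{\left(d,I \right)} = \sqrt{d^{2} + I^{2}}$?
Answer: $261 \sqrt{157} \approx 3270.3$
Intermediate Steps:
$H{\left(d,I \right)} = \sqrt{I^{2} + d^{2}}$
$\left(458 - 197\right) H{\left(-11,6 \right)} = \left(458 - 197\right) \sqrt{6^{2} + \left(-11\right)^{2}} = 261 \sqrt{36 + 121} = 261 \sqrt{157}$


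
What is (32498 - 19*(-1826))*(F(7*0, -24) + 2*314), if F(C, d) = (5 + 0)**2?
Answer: 43876376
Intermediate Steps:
F(C, d) = 25 (F(C, d) = 5**2 = 25)
(32498 - 19*(-1826))*(F(7*0, -24) + 2*314) = (32498 - 19*(-1826))*(25 + 2*314) = (32498 + 34694)*(25 + 628) = 67192*653 = 43876376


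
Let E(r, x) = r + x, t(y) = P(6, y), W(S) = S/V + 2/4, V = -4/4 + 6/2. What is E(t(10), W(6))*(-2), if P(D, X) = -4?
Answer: 1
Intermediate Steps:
V = 2 (V = -4*¼ + 6*(½) = -1 + 3 = 2)
W(S) = ½ + S/2 (W(S) = S/2 + 2/4 = S*(½) + 2*(¼) = S/2 + ½ = ½ + S/2)
t(y) = -4
E(t(10), W(6))*(-2) = (-4 + (½ + (½)*6))*(-2) = (-4 + (½ + 3))*(-2) = (-4 + 7/2)*(-2) = -½*(-2) = 1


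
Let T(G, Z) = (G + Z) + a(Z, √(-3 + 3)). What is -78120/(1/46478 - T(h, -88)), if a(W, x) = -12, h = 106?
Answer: 3630861360/278867 ≈ 13020.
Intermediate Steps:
T(G, Z) = -12 + G + Z (T(G, Z) = (G + Z) - 12 = -12 + G + Z)
-78120/(1/46478 - T(h, -88)) = -78120/(1/46478 - (-12 + 106 - 88)) = -78120/(1/46478 - 1*6) = -78120/(1/46478 - 6) = -78120/(-278867/46478) = -78120*(-46478/278867) = 3630861360/278867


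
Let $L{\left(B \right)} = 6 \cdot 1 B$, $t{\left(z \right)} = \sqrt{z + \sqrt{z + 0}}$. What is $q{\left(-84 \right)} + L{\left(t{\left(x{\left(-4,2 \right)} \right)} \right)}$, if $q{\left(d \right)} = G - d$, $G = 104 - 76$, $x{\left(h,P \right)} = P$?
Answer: $112 + 6 \sqrt{2 + \sqrt{2}} \approx 123.09$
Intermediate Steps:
$G = 28$
$t{\left(z \right)} = \sqrt{z + \sqrt{z}}$
$L{\left(B \right)} = 6 B$
$q{\left(d \right)} = 28 - d$
$q{\left(-84 \right)} + L{\left(t{\left(x{\left(-4,2 \right)} \right)} \right)} = \left(28 - -84\right) + 6 \sqrt{2 + \sqrt{2}} = \left(28 + 84\right) + 6 \sqrt{2 + \sqrt{2}} = 112 + 6 \sqrt{2 + \sqrt{2}}$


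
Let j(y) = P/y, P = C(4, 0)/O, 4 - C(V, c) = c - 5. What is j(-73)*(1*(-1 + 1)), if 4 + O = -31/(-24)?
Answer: 0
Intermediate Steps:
C(V, c) = 9 - c (C(V, c) = 4 - (c - 5) = 4 - (-5 + c) = 4 + (5 - c) = 9 - c)
O = -65/24 (O = -4 - 31/(-24) = -4 - 31*(-1/24) = -4 + 31/24 = -65/24 ≈ -2.7083)
P = -216/65 (P = (9 - 1*0)/(-65/24) = (9 + 0)*(-24/65) = 9*(-24/65) = -216/65 ≈ -3.3231)
j(y) = -216/(65*y)
j(-73)*(1*(-1 + 1)) = (-216/65/(-73))*(1*(-1 + 1)) = (-216/65*(-1/73))*(1*0) = (216/4745)*0 = 0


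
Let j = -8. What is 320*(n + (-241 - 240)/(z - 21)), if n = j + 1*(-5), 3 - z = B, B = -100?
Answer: -247520/41 ≈ -6037.1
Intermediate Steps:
z = 103 (z = 3 - 1*(-100) = 3 + 100 = 103)
n = -13 (n = -8 + 1*(-5) = -8 - 5 = -13)
320*(n + (-241 - 240)/(z - 21)) = 320*(-13 + (-241 - 240)/(103 - 21)) = 320*(-13 - 481/82) = 320*(-1547/82) = -247520/41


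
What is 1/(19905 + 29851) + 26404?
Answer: 1313757425/49756 ≈ 26404.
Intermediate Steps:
1/(19905 + 29851) + 26404 = 1/49756 + 26404 = 1313757425/49756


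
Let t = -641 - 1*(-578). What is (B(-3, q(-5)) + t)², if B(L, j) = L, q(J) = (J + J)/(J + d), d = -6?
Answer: 4356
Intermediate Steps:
t = -63 (t = -641 + 578 = -63)
q(J) = 2*J/(-6 + J) (q(J) = (J + J)/(J - 6) = (2*J)/(-6 + J) = 2*J/(-6 + J))
(B(-3, q(-5)) + t)² = (-3 - 63)² = (-66)² = 4356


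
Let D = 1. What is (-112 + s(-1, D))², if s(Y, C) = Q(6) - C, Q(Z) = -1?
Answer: 12996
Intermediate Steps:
s(Y, C) = -1 - C
(-112 + s(-1, D))² = (-112 + (-1 - 1*1))² = (-112 + (-1 - 1))² = (-112 - 2)² = (-114)² = 12996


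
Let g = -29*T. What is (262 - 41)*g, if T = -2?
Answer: 12818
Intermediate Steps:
g = 58 (g = -29*(-2) = 58)
(262 - 41)*g = (262 - 41)*58 = 221*58 = 12818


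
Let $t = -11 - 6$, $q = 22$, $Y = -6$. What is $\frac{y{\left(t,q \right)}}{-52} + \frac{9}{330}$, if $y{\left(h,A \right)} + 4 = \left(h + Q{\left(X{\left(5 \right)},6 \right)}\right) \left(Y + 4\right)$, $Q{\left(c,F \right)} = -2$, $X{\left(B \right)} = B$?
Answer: $- \frac{448}{715} \approx -0.62657$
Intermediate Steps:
$t = -17$ ($t = -11 - 6 = -17$)
$y{\left(h,A \right)} = - 2 h$ ($y{\left(h,A \right)} = -4 + \left(h - 2\right) \left(-6 + 4\right) = -4 + \left(-2 + h\right) \left(-2\right) = -4 - \left(-4 + 2 h\right) = - 2 h$)
$\frac{y{\left(t,q \right)}}{-52} + \frac{9}{330} = \frac{\left(-2\right) \left(-17\right)}{-52} + \frac{9}{330} = 34 \left(- \frac{1}{52}\right) + 9 \cdot \frac{1}{330} = - \frac{17}{26} + \frac{3}{110} = - \frac{448}{715}$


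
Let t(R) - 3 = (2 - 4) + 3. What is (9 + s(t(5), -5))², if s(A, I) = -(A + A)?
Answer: 1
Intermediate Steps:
t(R) = 4 (t(R) = 3 + ((2 - 4) + 3) = 3 + (-2 + 3) = 3 + 1 = 4)
s(A, I) = -2*A
(9 + s(t(5), -5))² = (9 - 2*4)² = (9 - 8)² = 1² = 1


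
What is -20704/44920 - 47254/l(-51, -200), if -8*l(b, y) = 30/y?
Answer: -42453001364/16845 ≈ -2.5202e+6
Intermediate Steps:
l(b, y) = -15/(4*y)
-20704/44920 - 47254/l(-51, -200) = -20704/44920 - 47254/((-15/4/(-200))) = -20704*1/44920 - 47254/((-15/4*(-1/200))) = -2588/5615 - 47254/3/160 = -2588/5615 - 47254*160/3 = -2588/5615 - 7560640/3 = -42453001364/16845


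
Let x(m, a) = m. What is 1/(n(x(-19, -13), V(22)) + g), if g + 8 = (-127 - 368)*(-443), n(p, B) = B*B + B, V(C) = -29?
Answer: 1/220089 ≈ 4.5436e-6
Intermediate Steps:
n(p, B) = B + B**2 (n(p, B) = B**2 + B = B + B**2)
g = 219277 (g = -8 + (-127 - 368)*(-443) = -8 - 495*(-443) = -8 + 219285 = 219277)
1/(n(x(-19, -13), V(22)) + g) = 1/(-29*(1 - 29) + 219277) = 1/(-29*(-28) + 219277) = 1/(812 + 219277) = 1/220089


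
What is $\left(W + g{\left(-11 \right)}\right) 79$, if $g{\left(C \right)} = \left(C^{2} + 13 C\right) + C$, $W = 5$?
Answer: $-2212$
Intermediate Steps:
$g{\left(C \right)} = C^{2} + 14 C$
$\left(W + g{\left(-11 \right)}\right) 79 = \left(5 - 11 \left(14 - 11\right)\right) 79 = \left(5 - 33\right) 79 = \left(-28\right) 79 = -2212$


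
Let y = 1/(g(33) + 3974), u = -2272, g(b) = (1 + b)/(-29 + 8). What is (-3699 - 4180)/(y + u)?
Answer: 657266180/189530219 ≈ 3.4679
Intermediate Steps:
g(b) = -1/21 - b/21 (g(b) = (1 + b)/(-21) = (1 + b)*(-1/21) = -1/21 - b/21)
y = 21/83420 (y = 1/((-1/21 - 1/21*33) + 3974) = 1/((-1/21 - 11/7) + 3974) = 1/(-34/21 + 3974) = 1/(83420/21) = 21/83420 ≈ 0.00025174)
(-3699 - 4180)/(y + u) = (-3699 - 4180)/(21/83420 - 2272) = -7879/(-189530219/83420) = -7879*(-83420/189530219) = 657266180/189530219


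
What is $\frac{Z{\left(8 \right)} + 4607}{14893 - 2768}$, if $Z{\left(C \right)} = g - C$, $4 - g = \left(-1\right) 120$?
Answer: $\frac{4723}{12125} \approx 0.38953$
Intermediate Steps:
$g = 124$ ($g = 4 - \left(-1\right) 120 = 4 - -120 = 4 + 120 = 124$)
$Z{\left(C \right)} = 124 - C$
$\frac{Z{\left(8 \right)} + 4607}{14893 - 2768} = \frac{\left(124 - 8\right) + 4607}{14893 - 2768} = \frac{\left(124 - 8\right) + 4607}{12125} = \left(116 + 4607\right) \frac{1}{12125} = 4723 \cdot \frac{1}{12125} = \frac{4723}{12125}$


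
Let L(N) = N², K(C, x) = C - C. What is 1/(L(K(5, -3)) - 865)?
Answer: -1/865 ≈ -0.0011561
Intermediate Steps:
K(C, x) = 0
1/(L(K(5, -3)) - 865) = 1/(0² - 865) = 1/(0 - 865) = 1/(-865) = -1/865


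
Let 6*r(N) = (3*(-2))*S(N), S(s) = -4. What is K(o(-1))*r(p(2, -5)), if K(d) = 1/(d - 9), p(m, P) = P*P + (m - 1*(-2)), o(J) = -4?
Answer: -4/13 ≈ -0.30769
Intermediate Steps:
p(m, P) = 2 + m + P² (p(m, P) = P² + (m + 2) = P² + (2 + m) = 2 + m + P²)
r(N) = 4 (r(N) = ((3*(-2))*(-4))/6 = (-6*(-4))/6 = (⅙)*24 = 4)
K(d) = 1/(-9 + d)
K(o(-1))*r(p(2, -5)) = 4/(-9 - 4) = 4/(-13) = -1/13*4 = -4/13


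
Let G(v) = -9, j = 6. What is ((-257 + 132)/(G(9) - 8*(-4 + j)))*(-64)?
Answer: -320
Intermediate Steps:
((-257 + 132)/(G(9) - 8*(-4 + j)))*(-64) = ((-257 + 132)/(-9 - 8*(-4 + 6)))*(-64) = -125/(-9 - 8*2)*(-64) = -125/(-9 - 16)*(-64) = -125/(-25)*(-64) = -125*(-1/25)*(-64) = 5*(-64) = -320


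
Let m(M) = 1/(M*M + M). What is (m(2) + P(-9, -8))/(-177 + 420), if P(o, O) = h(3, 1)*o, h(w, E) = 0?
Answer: 1/1458 ≈ 0.00068587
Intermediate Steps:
m(M) = 1/(M + M²) (m(M) = 1/(M² + M) = 1/(M + M²))
P(o, O) = 0 (P(o, O) = 0*o = 0)
(m(2) + P(-9, -8))/(-177 + 420) = (1/(2*(1 + 2)) + 0)/(-177 + 420) = ((½)/3 + 0)/243 = ((½)*(⅓) + 0)*(1/243) = (⅙ + 0)*(1/243) = (⅙)*(1/243) = 1/1458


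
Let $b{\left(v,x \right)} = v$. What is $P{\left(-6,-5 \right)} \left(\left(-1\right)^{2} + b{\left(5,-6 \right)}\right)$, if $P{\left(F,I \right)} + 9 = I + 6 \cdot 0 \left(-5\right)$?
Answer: $-84$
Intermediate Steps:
$P{\left(F,I \right)} = -9 + I$ ($P{\left(F,I \right)} = -9 + \left(I + 6 \cdot 0 \left(-5\right)\right) = -9 + \left(I + 0 \left(-5\right)\right) = -9 + \left(I + 0\right) = -9 + I$)
$P{\left(-6,-5 \right)} \left(\left(-1\right)^{2} + b{\left(5,-6 \right)}\right) = \left(-9 - 5\right) \left(\left(-1\right)^{2} + 5\right) = - 14 \left(1 + 5\right) = \left(-14\right) 6 = -84$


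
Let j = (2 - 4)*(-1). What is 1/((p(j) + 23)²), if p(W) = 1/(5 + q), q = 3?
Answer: 64/34225 ≈ 0.0018700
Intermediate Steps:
j = 2 (j = -2*(-1) = 2)
p(W) = ⅛ (p(W) = 1/(5 + 3) = 1/8 = ⅛)
1/((p(j) + 23)²) = 1/((⅛ + 23)²) = 1/((185/8)²) = 1/(34225/64) = 64/34225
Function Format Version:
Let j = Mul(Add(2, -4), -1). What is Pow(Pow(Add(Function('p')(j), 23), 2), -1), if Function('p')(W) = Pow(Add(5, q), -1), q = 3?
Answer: Rational(64, 34225) ≈ 0.0018700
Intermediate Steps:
j = 2 (j = Mul(-2, -1) = 2)
Function('p')(W) = Rational(1, 8) (Function('p')(W) = Pow(Add(5, 3), -1) = Pow(8, -1) = Rational(1, 8))
Pow(Pow(Add(Function('p')(j), 23), 2), -1) = Pow(Pow(Add(Rational(1, 8), 23), 2), -1) = Pow(Pow(Rational(185, 8), 2), -1) = Pow(Rational(34225, 64), -1) = Rational(64, 34225)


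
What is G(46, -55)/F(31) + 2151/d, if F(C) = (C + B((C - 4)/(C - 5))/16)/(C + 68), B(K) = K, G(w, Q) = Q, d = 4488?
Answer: -3379353729/19332808 ≈ -174.80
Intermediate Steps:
F(C) = (C + (-4 + C)/(16*(-5 + C)))/(68 + C) (F(C) = (C + ((C - 4)/(C - 5))/16)/(C + 68) = (C + ((-4 + C)/(-5 + C))*(1/16))/(68 + C) = (C + (-4 + C)/(16*(-5 + C)))/(68 + C))
G(46, -55)/F(31) + 2151/d = -55*16*(-5 + 31)*(68 + 31)/(-4 + 31 + 16*31*(-5 + 31)) + 2151/4488 = -55*41184/(-4 + 31 + 16*31*26) + 2151*(1/4488) = -55*41184/(-4 + 31 + 12896) + 717/1496 = -55/((1/16)*(1/26)*(1/99)*12923) + 717/1496 = -55/12923/41184 + 717/1496 = -55*41184/12923 + 717/1496 = -2265120/12923 + 717/1496 = -3379353729/19332808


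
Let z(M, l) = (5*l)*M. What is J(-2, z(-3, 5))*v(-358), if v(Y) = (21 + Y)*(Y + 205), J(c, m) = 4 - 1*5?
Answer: -51561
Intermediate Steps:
z(M, l) = 5*M*l
J(c, m) = -1 (J(c, m) = 4 - 5 = -1)
v(Y) = (21 + Y)*(205 + Y)
J(-2, z(-3, 5))*v(-358) = -(4305 + (-358)² + 226*(-358)) = -(4305 + 128164 - 80908) = -1*51561 = -51561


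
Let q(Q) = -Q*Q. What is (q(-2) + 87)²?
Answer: 6889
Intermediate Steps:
q(Q) = -Q²
(q(-2) + 87)² = (-1*(-2)² + 87)² = (-1*4 + 87)² = (-4 + 87)² = 83² = 6889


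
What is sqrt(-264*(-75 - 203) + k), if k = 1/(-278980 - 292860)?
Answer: sqrt(374988380227865)/71480 ≈ 270.91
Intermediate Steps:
k = -1/571840 (k = 1/(-571840) = -1/571840 ≈ -1.7487e-6)
sqrt(-264*(-75 - 203) + k) = sqrt(-264*(-75 - 203) - 1/571840) = sqrt(-264*(-278) - 1/571840) = sqrt(73392 - 1/571840) = sqrt(41968481279/571840) = sqrt(374988380227865)/71480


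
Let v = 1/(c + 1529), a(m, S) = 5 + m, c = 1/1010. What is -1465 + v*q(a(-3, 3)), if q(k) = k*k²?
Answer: -2262378235/1544291 ≈ -1465.0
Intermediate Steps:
c = 1/1010 ≈ 0.00099010
q(k) = k³
v = 1010/1544291 (v = 1/(1/1010 + 1529) = 1/(1544291/1010) = 1010/1544291 ≈ 0.00065402)
-1465 + v*q(a(-3, 3)) = -1465 + 1010*(5 - 3)³/1544291 = -1465 + (1010/1544291)*2³ = -1465 + (1010/1544291)*8 = -1465 + 8080/1544291 = -2262378235/1544291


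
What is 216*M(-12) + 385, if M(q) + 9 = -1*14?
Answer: -4583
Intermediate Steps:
M(q) = -23 (M(q) = -9 - 1*14 = -9 - 14 = -23)
216*M(-12) + 385 = 216*(-23) + 385 = -4968 + 385 = -4583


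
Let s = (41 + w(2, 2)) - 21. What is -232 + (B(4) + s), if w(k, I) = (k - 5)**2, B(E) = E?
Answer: -199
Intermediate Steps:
w(k, I) = (-5 + k)**2
s = 29 (s = (41 + (-5 + 2)**2) - 21 = (41 + (-3)**2) - 21 = (41 + 9) - 21 = 50 - 21 = 29)
-232 + (B(4) + s) = -232 + (4 + 29) = -232 + 33 = -199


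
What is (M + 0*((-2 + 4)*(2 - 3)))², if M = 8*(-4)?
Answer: 1024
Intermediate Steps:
M = -32
(M + 0*((-2 + 4)*(2 - 3)))² = (-32 + 0*((-2 + 4)*(2 - 3)))² = (-32 + 0*(2*(-1)))² = (-32 + 0*(-2))² = (-32 + 0)² = (-32)² = 1024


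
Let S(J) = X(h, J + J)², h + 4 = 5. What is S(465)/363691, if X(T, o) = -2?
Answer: 4/363691 ≈ 1.0998e-5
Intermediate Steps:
h = 1 (h = -4 + 5 = 1)
S(J) = 4 (S(J) = (-2)² = 4)
S(465)/363691 = 4/363691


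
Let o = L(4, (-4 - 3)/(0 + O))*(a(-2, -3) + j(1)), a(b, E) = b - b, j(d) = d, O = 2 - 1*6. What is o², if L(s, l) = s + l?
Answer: 529/16 ≈ 33.063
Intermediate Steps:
O = -4 (O = 2 - 6 = -4)
L(s, l) = l + s
a(b, E) = 0
o = 23/4 (o = ((-4 - 3)/(0 - 4) + 4)*(0 + 1) = (-7/(-4) + 4)*1 = (-7*(-¼) + 4)*1 = (7/4 + 4)*1 = (23/4)*1 = 23/4 ≈ 5.7500)
o² = (23/4)² = 529/16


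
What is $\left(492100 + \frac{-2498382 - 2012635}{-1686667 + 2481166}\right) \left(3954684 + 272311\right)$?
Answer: $\frac{1652621670132206585}{794499} \approx 2.0801 \cdot 10^{12}$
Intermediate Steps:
$\left(492100 + \frac{-2498382 - 2012635}{-1686667 + 2481166}\right) \left(3954684 + 272311\right) = \left(492100 - \frac{4511017}{794499}\right) 4226995 = \frac{390968446883}{794499} \cdot 4226995 = \frac{1652621670132206585}{794499}$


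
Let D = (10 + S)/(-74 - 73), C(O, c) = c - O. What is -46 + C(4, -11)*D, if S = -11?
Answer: -2259/49 ≈ -46.102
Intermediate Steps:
D = 1/147 (D = (10 - 11)/(-74 - 73) = -1/(-147) = -1*(-1/147) = 1/147 ≈ 0.0068027)
-46 + C(4, -11)*D = -46 + (-11 - 1*4)*(1/147) = -46 + (-11 - 4)*(1/147) = -46 - 15*1/147 = -46 - 5/49 = -2259/49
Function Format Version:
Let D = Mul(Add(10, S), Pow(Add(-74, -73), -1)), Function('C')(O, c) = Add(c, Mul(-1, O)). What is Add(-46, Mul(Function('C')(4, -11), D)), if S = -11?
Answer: Rational(-2259, 49) ≈ -46.102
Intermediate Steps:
D = Rational(1, 147) (D = Mul(Add(10, -11), Pow(Add(-74, -73), -1)) = Mul(-1, Pow(-147, -1)) = Mul(-1, Rational(-1, 147)) = Rational(1, 147) ≈ 0.0068027)
Add(-46, Mul(Function('C')(4, -11), D)) = Add(-46, Mul(Add(-11, Mul(-1, 4)), Rational(1, 147))) = Add(-46, Mul(Add(-11, -4), Rational(1, 147))) = Add(-46, Mul(-15, Rational(1, 147))) = Add(-46, Rational(-5, 49)) = Rational(-2259, 49)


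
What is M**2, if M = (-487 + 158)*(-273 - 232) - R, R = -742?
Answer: 27851270769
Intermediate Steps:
M = 166887 (M = (-487 + 158)*(-273 - 232) - 1*(-742) = -329*(-505) + 742 = 166145 + 742 = 166887)
M**2 = 166887**2 = 27851270769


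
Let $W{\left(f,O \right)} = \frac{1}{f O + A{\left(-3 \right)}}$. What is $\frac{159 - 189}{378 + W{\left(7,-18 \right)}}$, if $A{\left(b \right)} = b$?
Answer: $- \frac{3870}{48761} \approx -0.079367$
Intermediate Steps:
$W{\left(f,O \right)} = \frac{1}{-3 + O f}$ ($W{\left(f,O \right)} = \frac{1}{f O - 3} = \frac{1}{O f - 3} = \frac{1}{-3 + O f}$)
$\frac{159 - 189}{378 + W{\left(7,-18 \right)}} = \frac{159 - 189}{378 + \frac{1}{-3 - 126}} = - \frac{30}{378 + \frac{1}{-3 - 126}} = - \frac{30}{378 + \frac{1}{-129}} = - \frac{30}{378 - \frac{1}{129}} = - \frac{30}{\frac{48761}{129}} = \left(-30\right) \frac{129}{48761} = - \frac{3870}{48761}$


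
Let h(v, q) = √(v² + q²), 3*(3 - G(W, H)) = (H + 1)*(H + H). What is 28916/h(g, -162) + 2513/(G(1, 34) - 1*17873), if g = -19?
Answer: -7539/55990 + 28916*√26605/26605 ≈ 177.14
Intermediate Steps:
G(W, H) = 3 - 2*H*(1 + H)/3 (G(W, H) = 3 - (H + 1)*(H + H)/3 = 3 - (1 + H)*2*H/3 = 3 - 2*H*(1 + H)/3)
h(v, q) = √(q² + v²)
28916/h(g, -162) + 2513/(G(1, 34) - 1*17873) = 28916/(√((-162)² + (-19)²)) + 2513/((3 - ⅔*34 - ⅔*34²) - 1*17873) = 28916/(√(26244 + 361)) + 2513/((3 - 68/3 - ⅔*1156) - 17873) = 28916/(√26605) + 2513/((3 - 68/3 - 2312/3) - 17873) = 28916*(√26605/26605) + 2513/(-2371/3 - 17873) = 28916*√26605/26605 + 2513/(-55990/3) = 28916*√26605/26605 + 2513*(-3/55990) = 28916*√26605/26605 - 7539/55990 = -7539/55990 + 28916*√26605/26605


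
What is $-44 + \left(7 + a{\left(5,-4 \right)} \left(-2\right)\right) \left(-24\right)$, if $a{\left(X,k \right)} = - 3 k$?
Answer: $364$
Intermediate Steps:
$-44 + \left(7 + a{\left(5,-4 \right)} \left(-2\right)\right) \left(-24\right) = -44 + \left(7 + \left(-3\right) \left(-4\right) \left(-2\right)\right) \left(-24\right) = -44 + \left(7 + 12 \left(-2\right)\right) \left(-24\right) = -44 + \left(7 - 24\right) \left(-24\right) = -44 - -408 = -44 + 408 = 364$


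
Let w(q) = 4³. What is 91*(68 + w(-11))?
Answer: 12012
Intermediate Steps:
w(q) = 64
91*(68 + w(-11)) = 91*(68 + 64) = 91*132 = 12012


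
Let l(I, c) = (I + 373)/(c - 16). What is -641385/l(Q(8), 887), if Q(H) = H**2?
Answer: -558646335/437 ≈ -1.2784e+6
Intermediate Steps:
l(I, c) = (373 + I)/(-16 + c)
-641385/l(Q(8), 887) = -641385*(-16 + 887)/(373 + 8**2) = -641385*871/(373 + 64) = -641385/((1/871)*437) = -641385/437/871 = -641385*871/437 = -558646335/437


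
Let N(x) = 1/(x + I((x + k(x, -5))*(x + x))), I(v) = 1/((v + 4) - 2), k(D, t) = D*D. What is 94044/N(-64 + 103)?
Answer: 223147556178/60841 ≈ 3.6677e+6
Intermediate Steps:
k(D, t) = D²
I(v) = 1/(2 + v) (I(v) = 1/((4 + v) - 2) = 1/(2 + v))
N(x) = 1/(x + 1/(2 + 2*x*(x + x²))) (N(x) = 1/(x + 1/(2 + (x + x²)*(x + x))) = 1/(x + 1/(2 + (x + x²)*(2*x))) = 1/(x + 1/(2 + 2*x*(x + x²))))
94044/N(-64 + 103) = 94044/((2*(1 + (-64 + 103)²*(1 + (-64 + 103)))/(1 + 2*(-64 + 103)*(1 + (-64 + 103)²*(1 + (-64 + 103)))))) = 94044/((2*(1 + 39²*(1 + 39))/(1 + 2*39*(1 + 39²*(1 + 39))))) = 94044/((2*(1 + 1521*40)/(1 + 2*39*(1 + 1521*40)))) = 94044/((2*(1 + 60840)/(1 + 2*39*(1 + 60840)))) = 94044/((2*60841/(1 + 2*39*60841))) = 94044/((2*60841/(1 + 4745598))) = 94044/((2*60841/4745599)) = 94044/((2*(1/4745599)*60841)) = 94044/(121682/4745599) = 94044*(4745599/121682) = 223147556178/60841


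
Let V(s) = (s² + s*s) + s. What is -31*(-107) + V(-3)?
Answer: 3332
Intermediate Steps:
V(s) = s + 2*s² (V(s) = (s² + s²) + s = 2*s² + s = s + 2*s²)
-31*(-107) + V(-3) = -31*(-107) - 3*(1 + 2*(-3)) = 3317 - 3*(1 - 6) = 3317 - 3*(-5) = 3317 + 15 = 3332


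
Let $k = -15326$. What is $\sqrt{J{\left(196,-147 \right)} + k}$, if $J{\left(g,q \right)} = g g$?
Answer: $\sqrt{23090} \approx 151.95$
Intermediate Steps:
$J{\left(g,q \right)} = g^{2}$
$\sqrt{J{\left(196,-147 \right)} + k} = \sqrt{196^{2} - 15326} = \sqrt{38416 - 15326} = \sqrt{23090}$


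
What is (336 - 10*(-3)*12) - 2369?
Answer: -1673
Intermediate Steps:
(336 - 10*(-3)*12) - 2369 = (336 + 30*12) - 2369 = (336 + 360) - 2369 = 696 - 2369 = -1673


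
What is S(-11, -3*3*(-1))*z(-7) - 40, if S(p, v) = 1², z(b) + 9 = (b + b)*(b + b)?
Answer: 147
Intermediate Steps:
z(b) = -9 + 4*b² (z(b) = -9 + (b + b)*(b + b) = -9 + (2*b)*(2*b) = -9 + 4*b²)
S(p, v) = 1
S(-11, -3*3*(-1))*z(-7) - 40 = 1*(-9 + 4*(-7)²) - 40 = 1*(-9 + 4*49) - 40 = 1*(-9 + 196) - 40 = 1*187 - 40 = 187 - 40 = 147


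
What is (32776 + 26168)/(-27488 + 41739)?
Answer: 58944/14251 ≈ 4.1361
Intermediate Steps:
(32776 + 26168)/(-27488 + 41739) = 58944/14251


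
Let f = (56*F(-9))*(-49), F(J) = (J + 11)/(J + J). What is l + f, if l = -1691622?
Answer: -15221854/9 ≈ -1.6913e+6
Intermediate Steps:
F(J) = (11 + J)/(2*J) (F(J) = (11 + J)/((2*J)) = (11 + J)*(1/(2*J)) = (11 + J)/(2*J))
f = 2744/9 (f = (56*((½)*(11 - 9)/(-9)))*(-49) = (56*((½)*(-⅑)*2))*(-49) = (56*(-⅑))*(-49) = -56/9*(-49) = 2744/9 ≈ 304.89)
l + f = -1691622 + 2744/9 = -15221854/9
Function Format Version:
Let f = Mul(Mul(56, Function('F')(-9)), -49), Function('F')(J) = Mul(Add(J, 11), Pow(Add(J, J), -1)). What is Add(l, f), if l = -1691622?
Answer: Rational(-15221854, 9) ≈ -1.6913e+6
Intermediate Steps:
Function('F')(J) = Mul(Rational(1, 2), Pow(J, -1), Add(11, J)) (Function('F')(J) = Mul(Add(11, J), Pow(Mul(2, J), -1)) = Mul(Add(11, J), Mul(Rational(1, 2), Pow(J, -1))) = Mul(Rational(1, 2), Pow(J, -1), Add(11, J)))
f = Rational(2744, 9) (f = Mul(Mul(56, Mul(Rational(1, 2), Pow(-9, -1), Add(11, -9))), -49) = Mul(Mul(56, Mul(Rational(1, 2), Rational(-1, 9), 2)), -49) = Mul(Mul(56, Rational(-1, 9)), -49) = Mul(Rational(-56, 9), -49) = Rational(2744, 9) ≈ 304.89)
Add(l, f) = Add(-1691622, Rational(2744, 9)) = Rational(-15221854, 9)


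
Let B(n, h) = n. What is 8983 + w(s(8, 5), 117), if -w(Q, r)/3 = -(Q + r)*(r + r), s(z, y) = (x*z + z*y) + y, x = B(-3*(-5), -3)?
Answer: 206947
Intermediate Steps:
x = 15 (x = -3*(-5) = 15)
s(z, y) = y + 15*z + y*z (s(z, y) = (15*z + z*y) + y = (15*z + y*z) + y = y + 15*z + y*z)
w(Q, r) = 6*r*(Q + r) (w(Q, r) = -(-3)*(Q + r)*(r + r) = -(-3)*(Q + r)*(2*r) = -(-3)*2*r*(Q + r) = -(-6)*r*(Q + r) = 6*r*(Q + r))
8983 + w(s(8, 5), 117) = 8983 + 6*117*((5 + 15*8 + 5*8) + 117) = 8983 + 6*117*((5 + 120 + 40) + 117) = 8983 + 6*117*(165 + 117) = 8983 + 6*117*282 = 8983 + 197964 = 206947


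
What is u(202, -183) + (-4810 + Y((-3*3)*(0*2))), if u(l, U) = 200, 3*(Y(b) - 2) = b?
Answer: -4608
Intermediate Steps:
Y(b) = 2 + b/3
u(202, -183) + (-4810 + Y((-3*3)*(0*2))) = 200 + (-4810 + (2 + ((-3*3)*(0*2))/3)) = 200 + (-4810 + (2 + (-9*0)/3)) = 200 + (-4810 + (2 + (1/3)*0)) = 200 + (-4810 + (2 + 0)) = 200 + (-4810 + 2) = 200 - 4808 = -4608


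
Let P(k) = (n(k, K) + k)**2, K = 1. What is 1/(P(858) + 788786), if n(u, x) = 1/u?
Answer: 736164/1122614764129 ≈ 6.5576e-7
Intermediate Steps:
P(k) = (k + 1/k)**2 (P(k) = (1/k + k)**2 = (k + 1/k)**2)
1/(P(858) + 788786) = 1/((1 + 858**2)**2/858**2 + 788786) = 1/((1 + 736164)**2/736164 + 788786) = 1/((1/736164)*736165**2 + 788786) = 1/((1/736164)*541938907225 + 788786) = 1/(541938907225/736164 + 788786) = 1/(1122614764129/736164) = 736164/1122614764129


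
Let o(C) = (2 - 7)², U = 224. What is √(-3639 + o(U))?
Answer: I*√3614 ≈ 60.117*I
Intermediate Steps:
o(C) = 25 (o(C) = (-5)² = 25)
√(-3639 + o(U)) = √(-3639 + 25) = √(-3614) = I*√3614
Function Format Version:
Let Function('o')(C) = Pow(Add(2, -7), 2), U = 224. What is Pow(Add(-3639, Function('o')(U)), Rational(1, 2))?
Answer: Mul(I, Pow(3614, Rational(1, 2))) ≈ Mul(60.117, I)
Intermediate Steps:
Function('o')(C) = 25 (Function('o')(C) = Pow(-5, 2) = 25)
Pow(Add(-3639, Function('o')(U)), Rational(1, 2)) = Pow(Add(-3639, 25), Rational(1, 2)) = Pow(-3614, Rational(1, 2)) = Mul(I, Pow(3614, Rational(1, 2)))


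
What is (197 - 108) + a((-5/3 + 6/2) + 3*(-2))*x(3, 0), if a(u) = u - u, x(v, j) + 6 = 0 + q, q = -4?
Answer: 89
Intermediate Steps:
x(v, j) = -10 (x(v, j) = -6 + (0 - 4) = -6 - 4 = -10)
a(u) = 0
(197 - 108) + a((-5/3 + 6/2) + 3*(-2))*x(3, 0) = (197 - 108) + 0*(-10) = 89 + 0 = 89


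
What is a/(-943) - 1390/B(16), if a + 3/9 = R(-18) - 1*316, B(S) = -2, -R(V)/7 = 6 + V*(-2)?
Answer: 1967986/2829 ≈ 695.65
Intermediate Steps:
R(V) = -42 + 14*V (R(V) = -7*(6 + V*(-2)) = -7*(6 - 2*V) = -42 + 14*V)
a = -1831/3 (a = -1/3 + ((-42 + 14*(-18)) - 1*316) = -1/3 + ((-42 - 252) - 316) = -1/3 + (-294 - 316) = -1/3 - 610 = -1831/3 ≈ -610.33)
a/(-943) - 1390/B(16) = -1831/3/(-943) - 1390/(-2) = -1831/3*(-1/943) - 1390*(-1/2) = 1831/2829 + 695 = 1967986/2829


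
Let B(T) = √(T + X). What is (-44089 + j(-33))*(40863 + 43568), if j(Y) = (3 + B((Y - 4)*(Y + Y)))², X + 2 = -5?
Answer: -3516128995 + 506586*√2435 ≈ -3.4911e+9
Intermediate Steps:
X = -7 (X = -2 - 5 = -7)
B(T) = √(-7 + T) (B(T) = √(T - 7) = √(-7 + T))
j(Y) = (3 + √(-7 + 2*Y*(-4 + Y)))² (j(Y) = (3 + √(-7 + (Y - 4)*(Y + Y)))² = (3 + √(-7 + (-4 + Y)*(2*Y)))² = (3 + √(-7 + 2*Y*(-4 + Y)))²)
(-44089 + j(-33))*(40863 + 43568) = (-44089 + (3 + √(-7 + 2*(-33)*(-4 - 33)))²)*(40863 + 43568) = (-44089 + (3 + √(-7 + 2*(-33)*(-37)))²)*84431 = (-44089 + (3 + √(-7 + 2442))²)*84431 = (-44089 + (3 + √2435)²)*84431 = -3722478359 + 84431*(3 + √2435)²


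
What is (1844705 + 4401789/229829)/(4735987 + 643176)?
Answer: 423971107234/1236287653127 ≈ 0.34294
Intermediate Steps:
(1844705 + 4401789/229829)/(4735987 + 643176) = (1844705 + 4401789*(1/229829))/5379163 = (1844705 + 4401789/229829)*(1/5379163) = (423971107234/229829)*(1/5379163) = 423971107234/1236287653127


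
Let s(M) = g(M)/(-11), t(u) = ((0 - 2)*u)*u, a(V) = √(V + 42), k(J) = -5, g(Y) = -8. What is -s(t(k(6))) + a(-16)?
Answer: -8/11 + √26 ≈ 4.3717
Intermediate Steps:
a(V) = √(42 + V)
t(u) = -2*u² (t(u) = (-2*u)*u = -2*u²)
s(M) = 8/11 (s(M) = -8/(-11) = -8*(-1/11) = 8/11)
-s(t(k(6))) + a(-16) = -1*8/11 + √(42 - 16) = -8/11 + √26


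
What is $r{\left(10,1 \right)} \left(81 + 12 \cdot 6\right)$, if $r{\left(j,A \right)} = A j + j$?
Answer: $3060$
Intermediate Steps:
$r{\left(j,A \right)} = j + A j$
$r{\left(10,1 \right)} \left(81 + 12 \cdot 6\right) = 10 \left(1 + 1\right) \left(81 + 12 \cdot 6\right) = 10 \cdot 2 \left(81 + 72\right) = 20 \cdot 153 = 3060$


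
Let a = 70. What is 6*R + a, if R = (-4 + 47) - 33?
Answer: 130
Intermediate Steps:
R = 10 (R = 43 - 33 = 10)
6*R + a = 6*10 + 70 = 60 + 70 = 130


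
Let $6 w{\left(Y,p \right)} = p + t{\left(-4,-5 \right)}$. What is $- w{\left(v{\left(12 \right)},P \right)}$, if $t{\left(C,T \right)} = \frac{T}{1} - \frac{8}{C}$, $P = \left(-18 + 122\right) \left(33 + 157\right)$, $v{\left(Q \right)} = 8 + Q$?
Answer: $- \frac{19757}{6} \approx -3292.8$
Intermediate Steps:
$P = 19760$ ($P = 104 \cdot 190 = 19760$)
$t{\left(C,T \right)} = T - \frac{8}{C}$ ($t{\left(C,T \right)} = T 1 - \frac{8}{C} = T - \frac{8}{C}$)
$w{\left(Y,p \right)} = - \frac{1}{2} + \frac{p}{6}$ ($w{\left(Y,p \right)} = \frac{p - \left(5 + \frac{8}{-4}\right)}{6} = \frac{p - 3}{6} = \frac{-3 + p}{6} = - \frac{1}{2} + \frac{p}{6}$)
$- w{\left(v{\left(12 \right)},P \right)} = - (- \frac{1}{2} + \frac{1}{6} \cdot 19760) = - (- \frac{1}{2} + \frac{9880}{3}) = \left(-1\right) \frac{19757}{6} = - \frac{19757}{6}$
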